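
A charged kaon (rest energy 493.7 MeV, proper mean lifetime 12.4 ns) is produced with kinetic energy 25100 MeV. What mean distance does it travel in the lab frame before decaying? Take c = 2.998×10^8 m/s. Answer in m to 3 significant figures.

γ = 1 + K/(m₀c²) = 1 + 25100/493.7 = 51.841
β = √(1 − 1/γ²) = 0.99981
Dilated lifetime: γτ₀ = 51.841 × 12.4 ns = 642.82 ns
d = βc·γτ₀ = 0.99981 × (2.998×10^8 m/s) × 6.4282×10^-7 s = 193 m

d ≈ 193 m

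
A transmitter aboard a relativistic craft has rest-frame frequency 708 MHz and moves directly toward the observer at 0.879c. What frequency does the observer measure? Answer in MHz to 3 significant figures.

Relativistic Doppler: f_obs = f_src √((1+β)/(1−β))
= 708 × √(1.8790/0.12100) = 708 × 3.9407 = 2790 MHz

f_obs ≈ 2790 MHz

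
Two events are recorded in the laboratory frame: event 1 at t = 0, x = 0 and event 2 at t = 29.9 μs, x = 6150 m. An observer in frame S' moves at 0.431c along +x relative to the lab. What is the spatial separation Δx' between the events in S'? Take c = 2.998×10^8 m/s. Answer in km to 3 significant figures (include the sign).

γ = 1/√(1 − 0.431²) = 1.1082
Δx' = γ(Δx − vΔt) = 1.1082 × (6150 m − 0.431×(2.998×10^8 m/s)×29.9×10^-6 s)
= 1.1082 × (2286.5 m) = 2.53 km

Δx' ≈ 2.53 km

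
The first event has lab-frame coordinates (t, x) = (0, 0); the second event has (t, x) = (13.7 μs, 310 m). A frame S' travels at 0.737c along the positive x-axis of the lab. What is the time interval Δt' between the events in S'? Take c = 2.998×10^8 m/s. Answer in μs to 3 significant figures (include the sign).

γ = 1/√(1 − 0.737²) = 1.4795
Δt' = γ(Δt − vΔx/c²) = 1.4795 × (13.7 μs − 0.737×310 m / (2.998×10^8 m/s))
= 1.4795 × (12.938 μs) = 19.1 μs

Δt' ≈ 19.1 μs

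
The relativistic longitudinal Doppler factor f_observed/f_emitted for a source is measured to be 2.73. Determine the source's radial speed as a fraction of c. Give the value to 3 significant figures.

β ≈ 0.763

f_obs/f_src = √((1+β)/(1−β)) = 2.73  ⇒  (1+β)/(1−β) = 7.4529
β = |1 − D²|/(1 + D²) = |1 − 7.4529|/(1 + 7.4529) = 0.763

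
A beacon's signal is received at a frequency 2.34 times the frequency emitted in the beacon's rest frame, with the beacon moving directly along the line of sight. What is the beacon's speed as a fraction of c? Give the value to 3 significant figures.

β ≈ 0.691

f_obs/f_src = √((1+β)/(1−β)) = 2.34  ⇒  (1+β)/(1−β) = 5.4756
β = |1 − D²|/(1 + D²) = |1 − 5.4756|/(1 + 5.4756) = 0.691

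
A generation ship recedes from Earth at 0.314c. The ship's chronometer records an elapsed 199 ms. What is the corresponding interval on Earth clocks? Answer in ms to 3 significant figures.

γ = 1/√(1 − 0.314²) = 1.0533
Time dilation: Δt = γτ₀ = 1.0533 × 199 ms = 210 ms

Δt ≈ 210 ms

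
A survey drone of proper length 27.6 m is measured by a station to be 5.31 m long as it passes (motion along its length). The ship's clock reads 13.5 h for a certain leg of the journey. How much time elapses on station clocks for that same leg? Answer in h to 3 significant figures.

Δt ≈ 70.2 h

Length contraction ⇒ γ = L₀/L = 27.6/5.31 = 5.1977
Time dilation: Δt = γτ₀ = 5.1977 × 13.5 h = 70.2 h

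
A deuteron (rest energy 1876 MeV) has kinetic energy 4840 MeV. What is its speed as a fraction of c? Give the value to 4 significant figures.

β ≈ 0.9602

γ = 1 + K/(m₀c²) = 1 + 4840/1876 = 3.57996
β = √(1 − 1/γ²) = 0.9602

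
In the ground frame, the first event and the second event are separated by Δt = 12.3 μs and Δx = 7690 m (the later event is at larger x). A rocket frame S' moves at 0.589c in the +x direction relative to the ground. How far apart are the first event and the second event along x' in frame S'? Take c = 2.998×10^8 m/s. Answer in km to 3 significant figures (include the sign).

Δx' ≈ 6.83 km

γ = 1/√(1 − 0.589²) = 1.2374
Δx' = γ(Δx − vΔt) = 1.2374 × (7690 m − 0.589×(2.998×10^8 m/s)×12.3×10^-6 s)
= 1.2374 × (5518.0 m) = 6.83 km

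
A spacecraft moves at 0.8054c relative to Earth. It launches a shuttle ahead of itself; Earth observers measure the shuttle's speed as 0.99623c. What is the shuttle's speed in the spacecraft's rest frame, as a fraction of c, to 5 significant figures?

u' ≈ 0.96556c

Inverse velocity addition: u' = (u − v)/(1 − uv/c²)
= (0.99623 − 0.8054)/(1 − 0.99623×0.8054) = 0.19083/0.1976364 = 0.96556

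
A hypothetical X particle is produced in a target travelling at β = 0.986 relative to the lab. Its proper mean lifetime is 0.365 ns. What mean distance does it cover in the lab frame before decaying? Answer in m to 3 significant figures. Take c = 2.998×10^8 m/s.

γ = 1/√(1 − 0.986²) = 5.9972
Dilated lifetime: Δt = γτ₀ = 5.9972 × 0.365 ns = 2.1890 ns
d = vΔt = 0.986c × 2.1890 ns = 2.9560×10^8 m/s × 2.1890×10^-9 s = 0.647 m

d ≈ 0.647 m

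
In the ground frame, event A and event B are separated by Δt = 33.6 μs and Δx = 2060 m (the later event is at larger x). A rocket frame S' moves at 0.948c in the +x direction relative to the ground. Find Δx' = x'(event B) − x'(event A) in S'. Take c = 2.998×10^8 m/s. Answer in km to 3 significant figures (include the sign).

γ = 1/√(1 − 0.948²) = 3.1420
Δx' = γ(Δx − vΔt) = 3.1420 × (2060 m − 0.948×(2.998×10^8 m/s)×33.6×10^-6 s)
= 3.1420 × (-7489.5 m) = -23.5 km

Δx' ≈ -23.5 km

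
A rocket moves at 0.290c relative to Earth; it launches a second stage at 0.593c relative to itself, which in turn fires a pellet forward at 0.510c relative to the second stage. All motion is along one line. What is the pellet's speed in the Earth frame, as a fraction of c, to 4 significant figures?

Compose boost 2: (0.593 + 0.290)/(1 + 0.593×0.290) = 0.8830/1.17197 = 0.753432
Compose boost 3: (0.510 + 0.753432)/(1 + 0.510×0.753432) = 1.26343/1.38425 = 0.9127

u ≈ 0.9127c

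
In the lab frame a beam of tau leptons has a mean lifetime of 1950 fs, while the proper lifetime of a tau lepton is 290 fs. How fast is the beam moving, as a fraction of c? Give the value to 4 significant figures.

β ≈ 0.9889

γ = Δt/τ₀ = 1950/290 = 6.72414
β = √(1 − 1/γ²) = √(1 − 1/6.72414²) = 0.9889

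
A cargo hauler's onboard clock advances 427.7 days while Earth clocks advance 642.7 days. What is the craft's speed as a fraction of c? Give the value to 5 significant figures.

β ≈ 0.74642

γ = Δt/τ₀ = 642.7/427.7 = 1.502689
β = √(1 − 1/γ²) = √(1 − 1/1.502689²) = 0.74642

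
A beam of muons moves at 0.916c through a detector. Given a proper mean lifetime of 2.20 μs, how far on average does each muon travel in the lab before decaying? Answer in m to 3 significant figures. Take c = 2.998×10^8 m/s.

γ = 1/√(1 − 0.916²) = 2.4927
Dilated lifetime: Δt = γτ₀ = 2.4927 × 2.20 μs = 5.4838 μs
d = vΔt = 0.916c × 5.4838 μs = 2.7462×10^8 m/s × 5.4838×10^-6 s = 1510 m

d ≈ 1510 m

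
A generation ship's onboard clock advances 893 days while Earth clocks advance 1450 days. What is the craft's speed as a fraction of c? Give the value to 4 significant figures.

γ = Δt/τ₀ = 1450/893 = 1.62374
β = √(1 − 1/γ²) = √(1 − 1/1.62374²) = 0.7879

β ≈ 0.7879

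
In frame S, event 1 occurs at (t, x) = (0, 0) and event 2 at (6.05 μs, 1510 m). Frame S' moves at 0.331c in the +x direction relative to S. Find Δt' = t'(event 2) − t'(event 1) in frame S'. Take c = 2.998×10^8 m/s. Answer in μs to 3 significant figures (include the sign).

Δt' ≈ 4.64 μs

γ = 1/√(1 − 0.331²) = 1.0597
Δt' = γ(Δt − vΔx/c²) = 1.0597 × (6.05 μs − 0.331×1510 m / (2.998×10^8 m/s))
= 1.0597 × (4.3829 μs) = 4.64 μs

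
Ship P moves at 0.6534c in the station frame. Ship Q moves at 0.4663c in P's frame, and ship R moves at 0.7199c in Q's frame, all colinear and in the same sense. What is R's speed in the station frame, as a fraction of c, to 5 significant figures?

u ≈ 0.97545c

Compose boost 2: (0.4663 + 0.6534)/(1 + 0.4663×0.6534) = 1.1197/1.304680 = 0.8582178
Compose boost 3: (0.7199 + 0.8582178)/(1 + 0.7199×0.8582178) = 1.578118/1.617831 = 0.97545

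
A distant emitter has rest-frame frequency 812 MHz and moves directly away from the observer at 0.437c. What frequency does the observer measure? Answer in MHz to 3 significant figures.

Relativistic Doppler: f_obs = f_src √((1−β)/(1+β))
= 812 × √(0.56300/1.4370) = 812 × 0.62593 = 508 MHz

f_obs ≈ 508 MHz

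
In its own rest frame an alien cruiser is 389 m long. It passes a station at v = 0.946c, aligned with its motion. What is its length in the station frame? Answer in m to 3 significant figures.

L ≈ 126 m

γ = 1/√(1 − 0.946²) = 3.0848
Length contraction: L = L₀/γ = 389/3.0848 = 126 m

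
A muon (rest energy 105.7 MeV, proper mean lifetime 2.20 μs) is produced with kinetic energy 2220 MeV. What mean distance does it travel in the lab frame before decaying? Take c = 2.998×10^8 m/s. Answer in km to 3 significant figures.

γ = 1 + K/(m₀c²) = 1 + 2220/105.7 = 22.003
β = √(1 − 1/γ²) = 0.99897
Dilated lifetime: γτ₀ = 22.003 × 2.20 μs = 48.406 μs
d = βc·γτ₀ = 0.99897 × (2.998×10^8 m/s) × 4.8406×10^-5 s = 14.5 km

d ≈ 14.5 km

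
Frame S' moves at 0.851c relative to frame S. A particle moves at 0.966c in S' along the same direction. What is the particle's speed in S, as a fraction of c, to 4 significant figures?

Relativistic velocity addition: u = (u' + v)/(1 + u'v/c²)
= (0.966 + 0.851)/(1 + 0.966×0.851) = 1.817/1.82207 = 0.9972

u ≈ 0.9972c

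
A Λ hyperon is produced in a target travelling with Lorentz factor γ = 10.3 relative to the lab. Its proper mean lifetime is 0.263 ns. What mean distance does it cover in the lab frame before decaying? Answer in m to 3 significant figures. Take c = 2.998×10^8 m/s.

d ≈ 0.808 m

β = √(1 − 1/γ²) = √(1 − 1/10.3²) = 0.99528
Dilated lifetime: Δt = γτ₀ = 10.3 × 0.263 ns = 2.7089 ns
d = vΔt = 0.99528c × 2.7089 ns = 2.9838×10^8 m/s × 2.7089×10^-9 s = 0.808 m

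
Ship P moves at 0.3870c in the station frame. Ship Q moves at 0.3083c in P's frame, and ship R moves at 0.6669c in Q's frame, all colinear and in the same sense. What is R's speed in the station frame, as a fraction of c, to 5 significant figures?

u ≈ 0.91078c

Compose boost 2: (0.3083 + 0.3870)/(1 + 0.3083×0.3870) = 0.69530/1.119312 = 0.6211851
Compose boost 3: (0.6669 + 0.6211851)/(1 + 0.6669×0.6211851) = 1.288085/1.414268 = 0.91078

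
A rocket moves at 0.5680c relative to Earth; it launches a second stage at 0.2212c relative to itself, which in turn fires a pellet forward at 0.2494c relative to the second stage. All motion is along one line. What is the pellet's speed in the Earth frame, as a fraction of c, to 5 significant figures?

Compose boost 2: (0.2212 + 0.5680)/(1 + 0.2212×0.5680) = 0.78920/1.125642 = 0.7011113
Compose boost 3: (0.2494 + 0.7011113)/(1 + 0.2494×0.7011113) = 0.9505113/1.174857 = 0.80904

u ≈ 0.80904c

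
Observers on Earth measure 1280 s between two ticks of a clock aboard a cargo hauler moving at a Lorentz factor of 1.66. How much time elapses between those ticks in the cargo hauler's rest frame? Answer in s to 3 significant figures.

γ = 1.66 (given)
Proper time: τ₀ = Δt/γ = 1280/1.66 = 771 s

τ₀ ≈ 771 s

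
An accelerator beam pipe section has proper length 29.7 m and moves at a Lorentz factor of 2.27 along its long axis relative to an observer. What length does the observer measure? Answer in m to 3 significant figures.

L ≈ 13.1 m

γ = 2.27 (given)
Length contraction: L = L₀/γ = 29.7/2.27 = 13.1 m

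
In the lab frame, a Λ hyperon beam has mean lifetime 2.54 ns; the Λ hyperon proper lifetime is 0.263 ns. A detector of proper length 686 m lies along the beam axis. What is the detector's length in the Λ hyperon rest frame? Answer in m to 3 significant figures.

Time dilation ⇒ γ = Δt/τ₀ = 2.54/0.263 = 9.6578
Length contraction: L = L₀/γ = 686/9.6578 = 71.0 m

L ≈ 71.0 m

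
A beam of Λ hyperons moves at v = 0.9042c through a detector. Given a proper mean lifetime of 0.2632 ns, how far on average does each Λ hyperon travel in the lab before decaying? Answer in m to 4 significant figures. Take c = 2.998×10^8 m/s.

γ = 1/√(1 − 0.9042²) = 2.34132
Dilated lifetime: Δt = γτ₀ = 2.34132 × 0.2632 ns = 0.616236 ns
d = vΔt = 0.9042c × 0.616236 ns = 2.71079×10^8 m/s × 6.16236×10^-10 s = 0.1670 m

d ≈ 0.1670 m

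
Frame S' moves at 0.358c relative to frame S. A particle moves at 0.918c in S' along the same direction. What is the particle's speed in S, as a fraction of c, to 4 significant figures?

u ≈ 0.9604c

Relativistic velocity addition: u = (u' + v)/(1 + u'v/c²)
= (0.918 + 0.358)/(1 + 0.918×0.358) = 1.276/1.32864 = 0.9604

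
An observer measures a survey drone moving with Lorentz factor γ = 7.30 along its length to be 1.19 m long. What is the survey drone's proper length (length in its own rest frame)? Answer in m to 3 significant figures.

L₀ ≈ 8.69 m

γ = 7.30 (given)
L₀ = γL = 7.30 × 1.19 = 8.69 m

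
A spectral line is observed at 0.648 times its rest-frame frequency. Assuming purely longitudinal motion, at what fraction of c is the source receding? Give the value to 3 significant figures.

β ≈ 0.409

f_obs/f_src = √((1−β)/(1+β)) = 0.648  ⇒  (1−β)/(1+β) = 0.41990
β = |1 − D²|/(1 + D²) = |1 − 0.41990|/(1 + 0.41990) = 0.409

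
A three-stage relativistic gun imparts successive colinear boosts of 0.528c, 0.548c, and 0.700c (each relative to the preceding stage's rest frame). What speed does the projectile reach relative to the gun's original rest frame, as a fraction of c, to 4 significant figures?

Compose boost 2: (0.548 + 0.528)/(1 + 0.548×0.528) = 1.076/1.28934 = 0.834533
Compose boost 3: (0.700 + 0.834533)/(1 + 0.700×0.834533) = 1.53453/1.58417 = 0.9687

u ≈ 0.9687c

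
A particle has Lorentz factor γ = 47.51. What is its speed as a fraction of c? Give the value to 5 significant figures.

β = √(1 − 1/γ²) = √(1 − 1/47.51²) = √(0.9995570) = 0.99978

β ≈ 0.99978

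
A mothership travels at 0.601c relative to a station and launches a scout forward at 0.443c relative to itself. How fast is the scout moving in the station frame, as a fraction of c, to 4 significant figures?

Compose boost 2: (0.443 + 0.601)/(1 + 0.443×0.601) = 1.044/1.26624 = 0.8245

u ≈ 0.8245c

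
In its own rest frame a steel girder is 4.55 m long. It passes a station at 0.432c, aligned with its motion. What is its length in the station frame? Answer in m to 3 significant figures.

γ = 1/√(1 − 0.432²) = 1.1088
Length contraction: L = L₀/γ = 4.55/1.1088 = 4.10 m

L ≈ 4.10 m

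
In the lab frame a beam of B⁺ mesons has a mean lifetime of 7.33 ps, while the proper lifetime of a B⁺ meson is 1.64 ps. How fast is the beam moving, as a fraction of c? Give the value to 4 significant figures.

γ = Δt/τ₀ = 7.33/1.64 = 4.46951
β = √(1 − 1/γ²) = √(1 − 1/4.46951²) = 0.9746

β ≈ 0.9746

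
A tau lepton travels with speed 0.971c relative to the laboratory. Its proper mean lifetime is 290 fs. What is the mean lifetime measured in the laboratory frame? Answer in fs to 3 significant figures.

γ = 1/√(1 − 0.971²) = 4.1827
Time dilation: Δt = γτ₀ = 4.1827 × 290 fs = 1210 fs

Δt ≈ 1210 fs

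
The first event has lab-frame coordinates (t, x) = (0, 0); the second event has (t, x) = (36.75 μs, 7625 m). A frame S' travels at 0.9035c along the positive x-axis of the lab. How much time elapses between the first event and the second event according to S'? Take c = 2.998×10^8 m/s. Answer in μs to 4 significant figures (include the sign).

γ = 1/√(1 − 0.9035²) = 2.33324
Δt' = γ(Δt − vΔx/c²) = 2.33324 × (36.75 μs − 0.9035×7625 m / (2.998×10^8 m/s))
= 2.33324 × (13.7707 μs) = 32.13 μs

Δt' ≈ 32.13 μs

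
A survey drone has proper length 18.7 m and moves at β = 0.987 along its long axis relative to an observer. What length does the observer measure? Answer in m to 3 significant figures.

L ≈ 3.01 m

γ = 1/√(1 − 0.987²) = 6.2220
Length contraction: L = L₀/γ = 18.7/6.2220 = 3.01 m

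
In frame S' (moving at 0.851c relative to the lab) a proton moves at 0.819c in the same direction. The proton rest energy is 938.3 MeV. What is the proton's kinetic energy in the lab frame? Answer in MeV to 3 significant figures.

u_lab = (0.819 + 0.851)/(1 + 0.819×0.851) = 0.984108
γ = 1/√(1 − 0.984108²) = 5.6315
K = (γ − 1)m₀c² = (5.6315 − 1) × 938.3 = 4.6315 × 938.3 = 4350 MeV

K ≈ 4350 MeV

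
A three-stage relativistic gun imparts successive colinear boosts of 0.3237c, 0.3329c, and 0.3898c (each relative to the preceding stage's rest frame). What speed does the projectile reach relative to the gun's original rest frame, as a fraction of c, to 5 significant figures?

Compose boost 2: (0.3329 + 0.3237)/(1 + 0.3329×0.3237) = 0.65660/1.107760 = 0.5927278
Compose boost 3: (0.3898 + 0.5927278)/(1 + 0.3898×0.5927278) = 0.9825278/1.231045 = 0.79812

u ≈ 0.79812c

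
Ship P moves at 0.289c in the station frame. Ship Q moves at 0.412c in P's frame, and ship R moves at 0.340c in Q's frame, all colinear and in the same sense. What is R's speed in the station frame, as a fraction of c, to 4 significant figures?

Compose boost 2: (0.412 + 0.289)/(1 + 0.412×0.289) = 0.7010/1.11907 = 0.626414
Compose boost 3: (0.340 + 0.626414)/(1 + 0.340×0.626414) = 0.966414/1.21298 = 0.7967

u ≈ 0.7967c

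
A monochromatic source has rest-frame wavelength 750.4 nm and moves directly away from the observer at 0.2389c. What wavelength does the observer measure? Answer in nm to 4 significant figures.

λ_obs ≈ 957.4 nm

Relativistic Doppler: λ_obs = λ_src √((1+β)/(1−β))
= 750.4 × √(1.23890/0.761100) = 750.4 × 1.27584 = 957.4 nm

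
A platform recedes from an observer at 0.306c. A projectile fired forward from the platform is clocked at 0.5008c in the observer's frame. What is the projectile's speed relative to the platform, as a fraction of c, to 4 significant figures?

Inverse velocity addition: u' = (u − v)/(1 − uv/c²)
= (0.5008 − 0.306)/(1 − 0.5008×0.306) = 0.1948/0.846755 = 0.2301

u' ≈ 0.2301c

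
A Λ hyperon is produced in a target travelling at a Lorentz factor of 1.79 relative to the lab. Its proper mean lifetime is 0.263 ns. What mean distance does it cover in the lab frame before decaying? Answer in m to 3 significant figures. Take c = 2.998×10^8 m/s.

d ≈ 0.117 m

β = √(1 − 1/γ²) = √(1 − 1/1.79²) = 0.82940
Dilated lifetime: Δt = γτ₀ = 1.79 × 0.263 ns = 0.47077 ns
d = vΔt = 0.82940c × 0.47077 ns = 2.4865×10^8 m/s × 4.7077×10^-10 s = 0.117 m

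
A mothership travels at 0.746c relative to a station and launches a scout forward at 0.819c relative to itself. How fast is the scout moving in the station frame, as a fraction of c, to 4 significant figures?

Compose boost 2: (0.819 + 0.746)/(1 + 0.819×0.746) = 1.565/1.61097 = 0.9715

u ≈ 0.9715c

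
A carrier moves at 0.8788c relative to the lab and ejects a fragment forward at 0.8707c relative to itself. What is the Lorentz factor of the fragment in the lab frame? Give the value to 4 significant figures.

γ ≈ 7.521

u_lab = (0.8707 + 0.8788)/(1 + 0.8707×0.8788) = 1.7495/1.765171 = 0.9911220
γ = 1/√(1 − 0.9911220²) = 7.521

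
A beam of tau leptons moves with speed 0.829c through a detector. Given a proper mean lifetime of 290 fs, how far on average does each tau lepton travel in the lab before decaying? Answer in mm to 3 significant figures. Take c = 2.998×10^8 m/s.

d ≈ 0.129 mm

γ = 1/√(1 − 0.829²) = 1.7881
Dilated lifetime: Δt = γτ₀ = 1.7881 × 290 fs = 518.55 fs
d = vΔt = 0.829c × 518.55 fs = 2.4853×10^8 m/s × 5.1855×10^-13 s = 0.129 mm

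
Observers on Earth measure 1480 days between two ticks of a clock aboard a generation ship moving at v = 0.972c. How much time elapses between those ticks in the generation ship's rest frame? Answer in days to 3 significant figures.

γ = 1/√(1 − 0.972²) = 4.2557
Proper time: τ₀ = Δt/γ = 1480/4.2557 = 348 days

τ₀ ≈ 348 days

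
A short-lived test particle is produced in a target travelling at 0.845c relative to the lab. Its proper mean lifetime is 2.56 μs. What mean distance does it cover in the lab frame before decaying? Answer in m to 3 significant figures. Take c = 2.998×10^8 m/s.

γ = 1/√(1 − 0.845²) = 1.8700
Dilated lifetime: Δt = γτ₀ = 1.8700 × 2.56 μs = 4.7871 μs
d = vΔt = 0.845c × 4.7871 μs = 2.5333×10^8 m/s × 4.7871×10^-6 s = 1210 m

d ≈ 1210 m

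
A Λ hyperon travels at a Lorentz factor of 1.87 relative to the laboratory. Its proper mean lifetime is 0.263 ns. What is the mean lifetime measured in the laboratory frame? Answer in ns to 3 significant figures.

Δt ≈ 0.492 ns

γ = 1.87 (given)
Time dilation: Δt = γτ₀ = 1.87 × 0.263 ns = 0.492 ns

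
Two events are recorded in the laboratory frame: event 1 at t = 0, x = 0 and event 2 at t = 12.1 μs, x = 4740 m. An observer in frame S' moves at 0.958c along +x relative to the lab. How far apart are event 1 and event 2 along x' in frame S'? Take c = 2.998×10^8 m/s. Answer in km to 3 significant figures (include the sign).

γ = 1/√(1 − 0.958²) = 3.4871
Δx' = γ(Δx − vΔt) = 3.4871 × (4740 m − 0.958×(2.998×10^8 m/s)×12.1×10^-6 s)
= 3.4871 × (1264.8 m) = 4.41 km

Δx' ≈ 4.41 km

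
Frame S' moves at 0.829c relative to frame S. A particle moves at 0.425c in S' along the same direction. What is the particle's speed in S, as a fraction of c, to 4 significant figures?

Relativistic velocity addition: u = (u' + v)/(1 + u'v/c²)
= (0.425 + 0.829)/(1 + 0.425×0.829) = 1.254/1.35232 = 0.9273

u ≈ 0.9273c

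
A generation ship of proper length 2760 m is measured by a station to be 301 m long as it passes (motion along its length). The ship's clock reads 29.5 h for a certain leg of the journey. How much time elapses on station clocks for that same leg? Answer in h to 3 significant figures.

Length contraction ⇒ γ = L₀/L = 2760/301 = 9.1694
Time dilation: Δt = γτ₀ = 9.1694 × 29.5 h = 270 h

Δt ≈ 270 h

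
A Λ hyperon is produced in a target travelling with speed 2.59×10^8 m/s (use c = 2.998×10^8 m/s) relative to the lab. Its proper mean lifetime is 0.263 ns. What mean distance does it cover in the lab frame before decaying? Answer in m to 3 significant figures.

β = v/c = 2.59×10^8 / 2.998×10^8 = 0.86391
γ = 1/√(1 − 0.86391²) = 1.9855
Dilated lifetime: Δt = γτ₀ = 1.9855 × 0.263 ns = 0.52219 ns
d = vΔt = 0.86391c × 0.52219 ns = 2.5900×10^8 m/s × 5.2219×10^-10 s = 0.135 m

d ≈ 0.135 m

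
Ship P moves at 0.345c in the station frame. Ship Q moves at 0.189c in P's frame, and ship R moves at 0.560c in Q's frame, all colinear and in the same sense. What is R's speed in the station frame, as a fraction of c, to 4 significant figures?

u ≈ 0.8287c

Compose boost 2: (0.189 + 0.345)/(1 + 0.189×0.345) = 0.5340/1.06520 = 0.501312
Compose boost 3: (0.560 + 0.501312)/(1 + 0.560×0.501312) = 1.06131/1.28073 = 0.8287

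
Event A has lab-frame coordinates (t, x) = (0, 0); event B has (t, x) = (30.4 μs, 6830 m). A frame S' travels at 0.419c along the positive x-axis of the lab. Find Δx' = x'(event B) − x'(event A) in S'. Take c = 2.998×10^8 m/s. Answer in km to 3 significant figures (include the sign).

Δx' ≈ 3.32 km

γ = 1/√(1 − 0.419²) = 1.1013
Δx' = γ(Δx − vΔt) = 1.1013 × (6830 m − 0.419×(2.998×10^8 m/s)×30.4×10^-6 s)
= 1.1013 × (3011.3 m) = 3.32 km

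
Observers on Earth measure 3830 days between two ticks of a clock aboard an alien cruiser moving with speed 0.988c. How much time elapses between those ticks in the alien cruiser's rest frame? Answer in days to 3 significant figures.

τ₀ ≈ 592 days

γ = 1/√(1 − 0.988²) = 6.4744
Proper time: τ₀ = Δt/γ = 3830/6.4744 = 592 days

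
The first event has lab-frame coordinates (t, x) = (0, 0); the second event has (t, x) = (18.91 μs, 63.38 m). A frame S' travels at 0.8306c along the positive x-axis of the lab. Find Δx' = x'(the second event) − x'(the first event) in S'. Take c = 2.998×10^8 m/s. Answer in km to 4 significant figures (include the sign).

γ = 1/√(1 − 0.8306²) = 1.79575
Δx' = γ(Δx − vΔt) = 1.79575 × (63.38 m − 0.8306×(2.998×10^8 m/s)×18.91×10^-6 s)
= 1.79575 × (-4645.47 m) = -8.342 km

Δx' ≈ -8.342 km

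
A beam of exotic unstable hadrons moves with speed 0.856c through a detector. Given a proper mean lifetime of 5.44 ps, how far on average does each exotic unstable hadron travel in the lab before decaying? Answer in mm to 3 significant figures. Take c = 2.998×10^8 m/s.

d ≈ 2.70 mm

γ = 1/√(1 − 0.856²) = 1.9343
Dilated lifetime: Δt = γτ₀ = 1.9343 × 5.44 ps = 10.523 ps
d = vΔt = 0.856c × 10.523 ps = 2.5663×10^8 m/s × 1.0523×10^-11 s = 2.70 mm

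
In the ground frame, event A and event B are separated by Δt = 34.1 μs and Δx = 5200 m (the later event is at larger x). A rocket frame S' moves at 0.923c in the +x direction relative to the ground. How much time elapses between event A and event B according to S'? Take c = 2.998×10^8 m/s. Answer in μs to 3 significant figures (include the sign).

γ = 1/√(1 − 0.923²) = 2.5988
Δt' = γ(Δt − vΔx/c²) = 2.5988 × (34.1 μs − 0.923×5200 m / (2.998×10^8 m/s))
= 2.5988 × (18.091 μs) = 47.0 μs

Δt' ≈ 47.0 μs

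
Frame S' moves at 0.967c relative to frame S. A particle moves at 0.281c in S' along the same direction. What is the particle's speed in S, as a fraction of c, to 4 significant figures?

u ≈ 0.9813c

Relativistic velocity addition: u = (u' + v)/(1 + u'v/c²)
= (0.281 + 0.967)/(1 + 0.281×0.967) = 1.248/1.27173 = 0.9813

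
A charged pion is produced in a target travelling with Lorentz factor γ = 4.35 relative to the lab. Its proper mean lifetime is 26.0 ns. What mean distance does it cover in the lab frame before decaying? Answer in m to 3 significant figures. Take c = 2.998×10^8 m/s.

d ≈ 33.0 m

β = √(1 − 1/γ²) = √(1 − 1/4.35²) = 0.97322
Dilated lifetime: Δt = γτ₀ = 4.35 × 26.0 ns = 113.10 ns
d = vΔt = 0.97322c × 113.10 ns = 2.9177×10^8 m/s × 1.1310×10^-7 s = 33.0 m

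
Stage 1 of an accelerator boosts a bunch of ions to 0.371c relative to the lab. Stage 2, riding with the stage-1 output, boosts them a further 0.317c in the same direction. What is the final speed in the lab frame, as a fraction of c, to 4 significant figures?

Compose boost 2: (0.317 + 0.371)/(1 + 0.317×0.371) = 0.6880/1.11761 = 0.6156

u ≈ 0.6156c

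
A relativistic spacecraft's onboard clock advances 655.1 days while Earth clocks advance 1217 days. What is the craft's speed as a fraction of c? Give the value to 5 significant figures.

γ = Δt/τ₀ = 1217/655.1 = 1.857732
β = √(1 − 1/γ²) = √(1 − 1/1.857732²) = 0.84276

β ≈ 0.84276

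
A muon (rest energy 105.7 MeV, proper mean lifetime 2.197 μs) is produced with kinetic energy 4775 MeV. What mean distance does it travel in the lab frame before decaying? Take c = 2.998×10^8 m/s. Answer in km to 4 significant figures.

d ≈ 30.41 km

γ = 1 + K/(m₀c²) = 1 + 4775/105.7 = 46.1750
β = √(1 − 1/γ²) = 0.999765
Dilated lifetime: γτ₀ = 46.1750 × 2.197 μs = 101.447 μs
d = βc·γτ₀ = 0.999765 × (2.998×10^8 m/s) × 0.000101447 s = 30.41 km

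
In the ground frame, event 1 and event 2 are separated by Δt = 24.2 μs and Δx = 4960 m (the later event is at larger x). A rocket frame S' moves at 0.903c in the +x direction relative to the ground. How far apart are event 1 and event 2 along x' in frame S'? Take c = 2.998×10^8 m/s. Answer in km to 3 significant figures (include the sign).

γ = 1/√(1 − 0.903²) = 2.3275
Δx' = γ(Δx − vΔt) = 2.3275 × (4960 m − 0.903×(2.998×10^8 m/s)×24.2×10^-6 s)
= 2.3275 × (-1591.4 m) = -3.70 km

Δx' ≈ -3.70 km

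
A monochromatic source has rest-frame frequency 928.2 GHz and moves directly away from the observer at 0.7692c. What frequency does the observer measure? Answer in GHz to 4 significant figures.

Relativistic Doppler: f_obs = f_src √((1−β)/(1+β))
= 928.2 × √(0.230800/1.76920) = 928.2 × 0.361185 = 335.3 GHz

f_obs ≈ 335.3 GHz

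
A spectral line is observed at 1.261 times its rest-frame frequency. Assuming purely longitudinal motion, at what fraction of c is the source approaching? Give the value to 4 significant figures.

f_obs/f_src = √((1+β)/(1−β)) = 1.261  ⇒  (1+β)/(1−β) = 1.59012
β = |1 − D²|/(1 + D²) = |1 − 1.59012|/(1 + 1.59012) = 0.2278

β ≈ 0.2278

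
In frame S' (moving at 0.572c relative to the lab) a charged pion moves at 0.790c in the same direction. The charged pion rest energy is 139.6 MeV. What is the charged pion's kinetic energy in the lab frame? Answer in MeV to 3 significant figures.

K ≈ 263 MeV

u_lab = (0.790 + 0.572)/(1 + 0.790×0.572) = 0.938094
γ = 1/√(1 − 0.938094²) = 2.8870
K = (γ − 1)m₀c² = (2.8870 − 1) × 139.6 = 1.8870 × 139.6 = 263 MeV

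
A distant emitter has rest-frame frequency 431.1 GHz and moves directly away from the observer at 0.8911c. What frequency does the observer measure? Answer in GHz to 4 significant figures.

Relativistic Doppler: f_obs = f_src √((1−β)/(1+β))
= 431.1 × √(0.108900/1.89110) = 431.1 × 0.239970 = 103.5 GHz

f_obs ≈ 103.5 GHz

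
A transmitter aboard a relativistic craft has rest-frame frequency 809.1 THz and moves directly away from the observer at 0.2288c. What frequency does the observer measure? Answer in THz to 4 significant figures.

f_obs ≈ 641.0 THz

Relativistic Doppler: f_obs = f_src √((1−β)/(1+β))
= 809.1 × √(0.771200/1.22880) = 809.1 × 0.792215 = 641.0 THz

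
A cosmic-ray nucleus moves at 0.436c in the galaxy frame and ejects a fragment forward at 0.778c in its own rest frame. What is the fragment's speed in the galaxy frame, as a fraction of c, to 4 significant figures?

u ≈ 0.9065c

Compose boost 2: (0.778 + 0.436)/(1 + 0.778×0.436) = 1.214/1.33921 = 0.9065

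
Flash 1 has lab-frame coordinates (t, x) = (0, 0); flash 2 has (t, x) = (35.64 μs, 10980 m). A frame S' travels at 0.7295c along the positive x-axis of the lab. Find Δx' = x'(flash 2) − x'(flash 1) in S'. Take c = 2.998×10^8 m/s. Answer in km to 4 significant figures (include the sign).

Δx' ≈ 4.657 km

γ = 1/√(1 − 0.7295²) = 1.46203
Δx' = γ(Δx − vΔt) = 1.46203 × (10980 m − 0.7295×(2.998×10^8 m/s)×35.64×10^-6 s)
= 1.46203 × (3185.39 m) = 4.657 km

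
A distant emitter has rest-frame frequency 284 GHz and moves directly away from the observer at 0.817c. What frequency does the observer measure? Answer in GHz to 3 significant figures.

f_obs ≈ 90.1 GHz

Relativistic Doppler: f_obs = f_src √((1−β)/(1+β))
= 284 × √(0.18300/1.8170) = 284 × 0.31736 = 90.1 GHz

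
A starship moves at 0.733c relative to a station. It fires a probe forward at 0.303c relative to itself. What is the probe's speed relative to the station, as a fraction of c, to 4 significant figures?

Relativistic velocity addition: u = (u' + v)/(1 + u'v/c²)
= (0.303 + 0.733)/(1 + 0.303×0.733) = 1.036/1.22210 = 0.8477

u ≈ 0.8477c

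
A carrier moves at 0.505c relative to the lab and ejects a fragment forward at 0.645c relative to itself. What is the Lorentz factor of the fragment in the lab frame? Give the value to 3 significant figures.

γ ≈ 2.01

u_lab = (0.645 + 0.505)/(1 + 0.645×0.505) = 1.150/1.32573 = 0.867450
γ = 1/√(1 − 0.867450²) = 2.01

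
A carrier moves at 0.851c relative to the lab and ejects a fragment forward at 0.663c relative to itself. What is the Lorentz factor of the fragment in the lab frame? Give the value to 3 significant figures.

γ ≈ 3.98

u_lab = (0.663 + 0.851)/(1 + 0.663×0.851) = 1.514/1.56421 = 0.967899
γ = 1/√(1 − 0.967899²) = 3.98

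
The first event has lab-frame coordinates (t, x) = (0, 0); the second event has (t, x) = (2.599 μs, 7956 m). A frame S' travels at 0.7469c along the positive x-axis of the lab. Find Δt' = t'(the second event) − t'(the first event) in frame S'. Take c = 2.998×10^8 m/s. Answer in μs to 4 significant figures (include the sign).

γ = 1/√(1 − 0.7469²) = 1.50390
Δt' = γ(Δt − vΔx/c²) = 1.50390 × (2.599 μs − 0.7469×7956 m / (2.998×10^8 m/s))
= 1.50390 × (-17.2220 μs) = -25.90 μs

Δt' ≈ -25.90 μs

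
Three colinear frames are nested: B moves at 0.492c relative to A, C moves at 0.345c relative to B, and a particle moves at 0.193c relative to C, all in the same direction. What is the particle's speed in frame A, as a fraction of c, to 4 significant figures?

u ≈ 0.7983c

Compose boost 2: (0.345 + 0.492)/(1 + 0.345×0.492) = 0.8370/1.16974 = 0.715544
Compose boost 3: (0.193 + 0.715544)/(1 + 0.193×0.715544) = 0.908544/1.13810 = 0.7983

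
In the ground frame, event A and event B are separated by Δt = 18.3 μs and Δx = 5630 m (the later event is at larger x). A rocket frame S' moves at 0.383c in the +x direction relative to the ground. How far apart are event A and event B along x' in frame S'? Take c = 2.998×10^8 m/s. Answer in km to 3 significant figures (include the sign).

Δx' ≈ 3.82 km

γ = 1/√(1 − 0.383²) = 1.0825
Δx' = γ(Δx − vΔt) = 1.0825 × (5630 m − 0.383×(2.998×10^8 m/s)×18.3×10^-6 s)
= 1.0825 × (3528.7 m) = 3.82 km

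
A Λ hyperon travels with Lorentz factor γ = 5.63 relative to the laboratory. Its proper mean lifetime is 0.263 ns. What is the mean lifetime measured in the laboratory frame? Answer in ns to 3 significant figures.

γ = 5.63 (given)
Time dilation: Δt = γτ₀ = 5.63 × 0.263 ns = 1.48 ns

Δt ≈ 1.48 ns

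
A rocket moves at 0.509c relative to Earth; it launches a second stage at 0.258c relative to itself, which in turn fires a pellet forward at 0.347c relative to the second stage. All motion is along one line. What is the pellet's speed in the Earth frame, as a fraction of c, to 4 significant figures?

u ≈ 0.8298c

Compose boost 2: (0.258 + 0.509)/(1 + 0.258×0.509) = 0.7670/1.13132 = 0.677968
Compose boost 3: (0.347 + 0.677968)/(1 + 0.347×0.677968) = 1.02497/1.23525 = 0.8298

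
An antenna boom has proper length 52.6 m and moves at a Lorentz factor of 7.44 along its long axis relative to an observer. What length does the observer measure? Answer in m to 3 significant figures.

γ = 7.44 (given)
Length contraction: L = L₀/γ = 52.6/7.44 = 7.07 m

L ≈ 7.07 m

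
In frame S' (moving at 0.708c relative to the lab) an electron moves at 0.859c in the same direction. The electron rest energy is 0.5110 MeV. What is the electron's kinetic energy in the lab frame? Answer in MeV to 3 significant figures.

u_lab = (0.859 + 0.708)/(1 + 0.859×0.708) = 0.974398
γ = 1/√(1 − 0.974398²) = 4.4478
K = (γ − 1)m₀c² = (4.4478 − 1) × 0.5110 = 3.4478 × 0.5110 = 1.76 MeV

K ≈ 1.76 MeV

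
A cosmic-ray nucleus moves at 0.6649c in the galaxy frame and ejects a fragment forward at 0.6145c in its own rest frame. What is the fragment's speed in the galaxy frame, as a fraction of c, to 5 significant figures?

u ≈ 0.90829c

Compose boost 2: (0.6145 + 0.6649)/(1 + 0.6145×0.6649) = 1.2794/1.408581 = 0.90829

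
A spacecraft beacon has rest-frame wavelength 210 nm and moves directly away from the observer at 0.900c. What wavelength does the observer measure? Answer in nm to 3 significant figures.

λ_obs ≈ 915 nm

Relativistic Doppler: λ_obs = λ_src √((1+β)/(1−β))
= 210 × √(1.9000/0.10000) = 210 × 4.3589 = 915 nm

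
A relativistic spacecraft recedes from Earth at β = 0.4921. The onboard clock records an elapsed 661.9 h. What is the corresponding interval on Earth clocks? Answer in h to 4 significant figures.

γ = 1/√(1 − 0.4921²) = 1.14871
Time dilation: Δt = γτ₀ = 1.14871 × 661.9 h = 760.3 h

Δt ≈ 760.3 h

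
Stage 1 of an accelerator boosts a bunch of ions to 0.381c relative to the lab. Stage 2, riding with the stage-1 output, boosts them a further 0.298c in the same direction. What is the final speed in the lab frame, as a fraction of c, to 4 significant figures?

Compose boost 2: (0.298 + 0.381)/(1 + 0.298×0.381) = 0.6790/1.11354 = 0.6098

u ≈ 0.6098c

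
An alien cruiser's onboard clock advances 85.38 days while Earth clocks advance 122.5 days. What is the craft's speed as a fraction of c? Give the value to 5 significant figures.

γ = Δt/τ₀ = 122.5/85.38 = 1.434762
β = √(1 − 1/γ²) = √(1 − 1/1.434762²) = 0.71709

β ≈ 0.71709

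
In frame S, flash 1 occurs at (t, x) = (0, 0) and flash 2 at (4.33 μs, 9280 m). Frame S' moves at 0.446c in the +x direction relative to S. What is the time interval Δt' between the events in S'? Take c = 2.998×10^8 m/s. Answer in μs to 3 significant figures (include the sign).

γ = 1/√(1 − 0.446²) = 1.1173
Δt' = γ(Δt − vΔx/c²) = 1.1173 × (4.33 μs − 0.446×9280 m / (2.998×10^8 m/s))
= 1.1173 × (-9.4755 μs) = -10.6 μs

Δt' ≈ -10.6 μs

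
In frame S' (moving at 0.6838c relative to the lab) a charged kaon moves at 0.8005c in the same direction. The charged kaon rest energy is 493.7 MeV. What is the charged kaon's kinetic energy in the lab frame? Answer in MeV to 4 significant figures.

u_lab = (0.8005 + 0.6838)/(1 + 0.8005×0.6838) = 0.9592331
γ = 1/√(1 − 0.9592331²) = 3.53837
K = (γ − 1)m₀c² = (3.53837 − 1) × 493.7 = 2.53837 × 493.7 = 1253 MeV

K ≈ 1253 MeV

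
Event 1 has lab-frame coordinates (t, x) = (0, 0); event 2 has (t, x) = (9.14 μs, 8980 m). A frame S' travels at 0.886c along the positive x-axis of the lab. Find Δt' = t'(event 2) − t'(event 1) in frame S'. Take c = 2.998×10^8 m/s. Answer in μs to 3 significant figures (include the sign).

γ = 1/√(1 − 0.886²) = 2.1566
Δt' = γ(Δt − vΔx/c²) = 2.1566 × (9.14 μs − 0.886×8980 m / (2.998×10^8 m/s))
= 2.1566 × (-17.399 μs) = -37.5 μs

Δt' ≈ -37.5 μs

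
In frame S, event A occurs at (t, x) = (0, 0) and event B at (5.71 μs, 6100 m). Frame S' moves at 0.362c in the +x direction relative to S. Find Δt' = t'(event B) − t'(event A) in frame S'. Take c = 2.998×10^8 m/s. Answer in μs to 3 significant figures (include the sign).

Δt' ≈ -1.78 μs

γ = 1/√(1 − 0.362²) = 1.0728
Δt' = γ(Δt − vΔx/c²) = 1.0728 × (5.71 μs − 0.362×6100 m / (2.998×10^8 m/s))
= 1.0728 × (-1.6556 μs) = -1.78 μs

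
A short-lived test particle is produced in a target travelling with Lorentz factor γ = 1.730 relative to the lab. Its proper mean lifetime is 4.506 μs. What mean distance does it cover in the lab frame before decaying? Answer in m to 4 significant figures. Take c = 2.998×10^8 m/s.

β = √(1 − 1/γ²) = √(1 − 1/1.730²) = 0.816012
Dilated lifetime: Δt = γτ₀ = 1.730 × 4.506 μs = 7.79538 μs
d = vΔt = 0.816012c × 7.79538 μs = 2.44640×10^8 m/s × 7.79538×10^-6 s = 1907 m

d ≈ 1907 m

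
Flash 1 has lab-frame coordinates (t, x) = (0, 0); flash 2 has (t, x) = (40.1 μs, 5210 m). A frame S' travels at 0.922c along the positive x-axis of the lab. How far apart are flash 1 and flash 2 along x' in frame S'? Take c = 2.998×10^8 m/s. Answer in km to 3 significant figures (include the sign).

γ = 1/√(1 − 0.922²) = 2.5827
Δx' = γ(Δx − vΔt) = 2.5827 × (5210 m − 0.922×(2.998×10^8 m/s)×40.1×10^-6 s)
= 2.5827 × (-5874.3 m) = -15.2 km

Δx' ≈ -15.2 km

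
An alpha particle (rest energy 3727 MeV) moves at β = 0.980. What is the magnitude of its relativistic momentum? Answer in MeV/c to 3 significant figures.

p ≈ 18400 MeV/c

γ = 1/√(1 − 0.980²) = 5.0252
p = γβm₀c = 5.0252 × 0.980 × 3727 MeV/c = 18400 MeV/c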